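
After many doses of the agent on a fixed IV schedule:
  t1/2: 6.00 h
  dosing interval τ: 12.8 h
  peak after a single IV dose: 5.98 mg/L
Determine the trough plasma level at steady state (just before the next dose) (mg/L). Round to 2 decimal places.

k = ln2 / t½ = 0.693147 / 6.00 = 0.1155 h⁻¹
e^(−kτ) = e^(−0.1155 × 12.8) = 0.2280
Accumulation ratio R = 1 / (1 − e^(−kτ)) = 1 / (1 − 0.2280) = 1.295
Steady-state trough = C₀ × R × e^(−kτ) = 5.98 × 1.295 × 0.2280 = 1.766 mg/L

1.77 mg/L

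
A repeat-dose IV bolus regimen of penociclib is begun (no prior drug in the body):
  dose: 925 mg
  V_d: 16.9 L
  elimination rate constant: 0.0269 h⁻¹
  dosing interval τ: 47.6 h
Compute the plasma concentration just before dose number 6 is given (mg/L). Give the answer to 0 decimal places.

C₀ per dose = Dose / Vd = 925 / 16.9 = 54.73 mg/L
Fraction remaining after one interval: r = e^(−kτ) = e^(−0.02690 × 47.6) = 0.2779
Before dose 6, 5 doses have been given (aged 1τ, 2τ, 3τ, 4τ, 5τ).
C_trough = C₀ × (r + r² + … + r^5) = C₀ × r(1−r^5)/(1−r)
        = 54.73 × 0.2779 × (1 − 0.001657) / (1 − 0.2779) = 21.03 mg/L

21 mg/L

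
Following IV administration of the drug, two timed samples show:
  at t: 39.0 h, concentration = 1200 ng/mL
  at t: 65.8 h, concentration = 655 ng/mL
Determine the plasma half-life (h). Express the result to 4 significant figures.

k = ln(C₁/C₂) / (t₂ − t₁) = ln(1200/655) / (65.8 − 39.0)
  = 0.6054 / 26.80 = 0.02259 h⁻¹
t½ = ln2 / k = 0.693147 / 0.02259 = 30.68 h

30.68 h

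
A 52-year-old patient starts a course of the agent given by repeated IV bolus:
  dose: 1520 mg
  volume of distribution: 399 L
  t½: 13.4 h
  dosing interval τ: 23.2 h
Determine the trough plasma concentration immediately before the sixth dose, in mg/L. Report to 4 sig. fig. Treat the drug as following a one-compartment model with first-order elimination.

1.638 mg/L

C₀ per dose = Dose / Vd = 1520 / 399 = 3.810 mg/L
k = ln2 / t½ = 0.693147 / 13.4 = 0.05173 h⁻¹
Fraction remaining after one interval: r = e^(−kτ) = e^(−0.05173 × 23.2) = 0.3012
Before dose 6, 5 doses have been given (aged 1τ, 2τ, 3τ, 4τ, 5τ).
C_trough = C₀ × (r + r² + … + r^5) = C₀ × r(1−r^5)/(1−r)
        = 3.810 × 0.3012 × (1 − 0.002479) / (1 − 0.3012) = 1.638 mg/L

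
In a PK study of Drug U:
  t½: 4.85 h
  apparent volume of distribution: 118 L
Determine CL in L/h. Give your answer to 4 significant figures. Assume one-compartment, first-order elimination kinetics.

16.86 L/h

k = ln2 / t½ = 0.693147 / 4.85 = 0.1429 h⁻¹
CL = k × Vd = 0.1429 × 118 = 16.86 L/h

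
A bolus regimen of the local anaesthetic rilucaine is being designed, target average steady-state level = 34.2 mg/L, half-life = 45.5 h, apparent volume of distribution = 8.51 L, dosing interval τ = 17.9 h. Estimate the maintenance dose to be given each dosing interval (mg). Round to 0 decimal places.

k = ln2 / t½ = 0.693147 / 45.5 = 0.01523 h⁻¹
CL = k × Vd = 0.01523 × 8.51 = 0.1296 L/h
At steady state, Dose/τ = Css × CL.
Dose = Css × CL × τ = 34.2 × 0.1296 × 17.9 = 79.34 mg

79 mg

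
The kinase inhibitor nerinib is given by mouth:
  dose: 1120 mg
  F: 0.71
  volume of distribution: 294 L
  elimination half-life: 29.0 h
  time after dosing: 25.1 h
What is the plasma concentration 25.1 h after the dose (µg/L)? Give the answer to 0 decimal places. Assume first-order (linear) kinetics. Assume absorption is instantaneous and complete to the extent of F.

1485 µg/L

Amount reaching circulation = F × Dose = 0.71 × 1120 = 795.2 mg
C₀ = F·Dose / Vd = 795.2 / 294 = 2.705 mg/L
k = ln2 / t½ = 0.693147 / 29.0 = 0.02390 h⁻¹
C = C₀ · e^(−k·t) = 2.705 × e^(−0.02390 × 25.1)
  = 2.705 × 0.5489 = 1.485 mg/L
Convert: 1.485 mg/L × 1000 = 1485 µg/L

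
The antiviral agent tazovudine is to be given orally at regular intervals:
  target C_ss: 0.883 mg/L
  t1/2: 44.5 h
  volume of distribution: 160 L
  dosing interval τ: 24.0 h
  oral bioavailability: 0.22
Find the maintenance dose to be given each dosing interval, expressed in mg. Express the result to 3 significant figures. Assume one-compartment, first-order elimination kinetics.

240 mg

k = ln2 / t½ = 0.693147 / 44.5 = 0.01558 h⁻¹
CL = k × Vd = 0.01558 × 160 = 2.493 L/h
At steady state, F × (Dose/τ) = Css × CL.
Dose = Css × CL × τ / F = 0.883 × 2.493 × 24.0 / 0.22 = 240.1 mg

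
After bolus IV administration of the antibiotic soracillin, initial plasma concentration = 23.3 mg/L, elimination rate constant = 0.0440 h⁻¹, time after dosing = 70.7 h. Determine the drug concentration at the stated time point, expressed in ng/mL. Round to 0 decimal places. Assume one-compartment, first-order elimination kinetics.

C = C₀ · e^(−k·t) = 23.30 × e^(−0.04400 × 70.7)
  = 23.30 × 0.04457 = 1.038 mg/L
Convert: 1.038 mg/L × 1000 = 1038 ng/mL

1038 ng/mL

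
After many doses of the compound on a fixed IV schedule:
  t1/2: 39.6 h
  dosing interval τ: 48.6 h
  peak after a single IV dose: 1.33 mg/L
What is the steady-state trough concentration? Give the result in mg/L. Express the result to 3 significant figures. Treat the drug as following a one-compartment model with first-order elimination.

k = ln2 / t½ = 0.693147 / 39.6 = 0.01750 h⁻¹
e^(−kτ) = e^(−0.01750 × 48.6) = 0.4272
Accumulation ratio R = 1 / (1 − e^(−kτ)) = 1 / (1 − 0.4272) = 1.746
Steady-state trough = C₀ × R × e^(−kτ) = 1.33 × 1.746 × 0.4272 = 0.9920 mg/L

0.992 mg/L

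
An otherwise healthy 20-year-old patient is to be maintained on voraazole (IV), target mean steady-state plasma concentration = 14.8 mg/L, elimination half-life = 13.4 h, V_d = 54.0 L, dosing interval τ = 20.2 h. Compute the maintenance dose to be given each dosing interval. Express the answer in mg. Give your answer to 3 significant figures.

835 mg

k = ln2 / t½ = 0.693147 / 13.4 = 0.05173 h⁻¹
CL = k × Vd = 0.05173 × 54.0 = 2.793 L/h
At steady state, Dose/τ = Css × CL.
Dose = Css × CL × τ = 14.8 × 2.793 × 20.2 = 835.0 mg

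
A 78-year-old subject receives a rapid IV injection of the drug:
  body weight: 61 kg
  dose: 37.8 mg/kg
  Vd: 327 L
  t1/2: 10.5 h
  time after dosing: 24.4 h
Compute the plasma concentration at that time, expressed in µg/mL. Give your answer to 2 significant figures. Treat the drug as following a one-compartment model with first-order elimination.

Total dose = 37.8 × 61 = 2306 mg
C₀ = Dose / Vd = 2306 / 327 = 7.052 mg/L
k = ln2 / t½ = 0.693147 / 10.5 = 0.06601 h⁻¹
C = C₀ · e^(−k·t) = 7.052 × e^(−0.06601 × 24.4)
  = 7.052 × 0.1998 = 1.409 mg/L
(1.409 mg/L = 1.409 µg/mL)

1.4 µg/mL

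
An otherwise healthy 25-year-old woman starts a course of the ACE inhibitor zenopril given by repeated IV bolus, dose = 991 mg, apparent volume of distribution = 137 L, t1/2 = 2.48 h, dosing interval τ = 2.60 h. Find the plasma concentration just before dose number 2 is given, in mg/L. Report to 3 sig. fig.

C₀ per dose = Dose / Vd = 991 / 137 = 7.234 mg/L
k = ln2 / t½ = 0.693147 / 2.48 = 0.2795 h⁻¹
Fraction remaining after one interval: r = e^(−kτ) = e^(−0.2795 × 2.60) = 0.4835
Before dose 2, 1 dose has been given (aged 1τ).
C_trough = C₀ × r = 7.234 × 0.4835 = 3.498 mg/L

3.50 mg/L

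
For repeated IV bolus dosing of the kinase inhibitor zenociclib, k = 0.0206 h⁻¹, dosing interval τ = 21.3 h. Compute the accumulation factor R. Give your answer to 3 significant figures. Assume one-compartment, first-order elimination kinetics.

e^(−kτ) = e^(−0.02060 × 21.3) = 0.6448
Accumulation ratio R = 1 / (1 − e^(−kτ)) = 1 / (1 − 0.6448) = 2.815

2.82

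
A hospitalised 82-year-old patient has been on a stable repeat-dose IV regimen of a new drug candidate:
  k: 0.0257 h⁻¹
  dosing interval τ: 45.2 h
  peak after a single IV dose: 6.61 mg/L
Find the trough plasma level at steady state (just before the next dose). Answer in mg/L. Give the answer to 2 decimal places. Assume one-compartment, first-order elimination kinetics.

e^(−kτ) = e^(−0.02570 × 45.2) = 0.3130
Accumulation ratio R = 1 / (1 − e^(−kτ)) = 1 / (1 − 0.3130) = 1.456
Steady-state trough = C₀ × R × e^(−kτ) = 6.61 × 1.456 × 0.3130 = 3.012 mg/L

3.01 mg/L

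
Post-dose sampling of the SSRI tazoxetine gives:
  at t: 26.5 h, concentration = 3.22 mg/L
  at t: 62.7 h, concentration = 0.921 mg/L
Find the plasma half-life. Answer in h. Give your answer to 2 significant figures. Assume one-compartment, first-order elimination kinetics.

20 h

k = ln(C₁/C₂) / (t₂ − t₁) = ln(3.22/0.921) / (62.7 − 26.5)
  = 1.252 / 36.20 = 0.03459 h⁻¹
t½ = ln2 / k = 0.693147 / 0.03459 = 20.04 h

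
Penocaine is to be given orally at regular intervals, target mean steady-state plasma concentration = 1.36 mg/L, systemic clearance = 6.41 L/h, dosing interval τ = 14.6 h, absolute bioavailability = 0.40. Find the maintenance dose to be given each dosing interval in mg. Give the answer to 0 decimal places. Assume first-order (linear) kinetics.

At steady state, F × (Dose/τ) = Css × CL.
Dose = Css × CL × τ / F = 1.36 × 6.410 × 14.6 / 0.40 = 318.2 mg

318 mg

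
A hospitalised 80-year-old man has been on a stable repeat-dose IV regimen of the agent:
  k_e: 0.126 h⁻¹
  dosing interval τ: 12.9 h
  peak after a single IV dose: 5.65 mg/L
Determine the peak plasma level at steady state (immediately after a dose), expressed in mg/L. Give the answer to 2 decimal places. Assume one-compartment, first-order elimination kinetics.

7.03 mg/L

e^(−kτ) = e^(−0.1260 × 12.9) = 0.1968
Accumulation ratio R = 1 / (1 − e^(−kτ)) = 1 / (1 − 0.1968) = 1.245
Steady-state peak = C₀ × R = 5.65 × 1.245 = 7.034 mg/L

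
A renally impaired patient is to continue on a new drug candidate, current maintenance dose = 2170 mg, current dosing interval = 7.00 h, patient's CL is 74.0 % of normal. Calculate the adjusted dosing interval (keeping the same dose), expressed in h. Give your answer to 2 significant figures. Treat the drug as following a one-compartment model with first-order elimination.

9.5 h

To keep the same average steady-state level, dosing rate must scale with clearance.
CL ratio = 74.0 / 100 = 0.7400
New interval (same dose) = 7.00 / 0.7400 = 9.459 h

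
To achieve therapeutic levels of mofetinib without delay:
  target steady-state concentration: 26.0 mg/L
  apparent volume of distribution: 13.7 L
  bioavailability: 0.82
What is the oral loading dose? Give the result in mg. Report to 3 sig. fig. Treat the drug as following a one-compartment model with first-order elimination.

LD = Css × Vd / F = 26.0 × 13.7 / 0.82 = 434.4 mg

434 mg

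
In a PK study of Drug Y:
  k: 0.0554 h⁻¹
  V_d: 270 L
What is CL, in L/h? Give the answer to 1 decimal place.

CL = k × Vd = 0.0554 × 270 = 14.96 L/h

15.0 L/h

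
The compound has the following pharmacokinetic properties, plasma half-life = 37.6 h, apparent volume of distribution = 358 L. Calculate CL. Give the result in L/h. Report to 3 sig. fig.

6.60 L/h

k = ln2 / t½ = 0.693147 / 37.6 = 0.01843 h⁻¹
CL = k × Vd = 0.01843 × 358 = 6.598 L/h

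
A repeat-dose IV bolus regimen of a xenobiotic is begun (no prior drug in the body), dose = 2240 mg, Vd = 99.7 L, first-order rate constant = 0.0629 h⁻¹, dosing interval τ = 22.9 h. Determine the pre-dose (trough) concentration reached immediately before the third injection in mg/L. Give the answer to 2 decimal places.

C₀ per dose = Dose / Vd = 2240 / 99.7 = 22.47 mg/L
Fraction remaining after one interval: r = e^(−kτ) = e^(−0.06290 × 22.9) = 0.2368
Before dose 3, 2 doses have been given (aged 1τ, 2τ).
C_trough = C₀ × (r + r²) = 22.47 × (0.2368 + 0.05607) = 6.581 mg/L

6.58 mg/L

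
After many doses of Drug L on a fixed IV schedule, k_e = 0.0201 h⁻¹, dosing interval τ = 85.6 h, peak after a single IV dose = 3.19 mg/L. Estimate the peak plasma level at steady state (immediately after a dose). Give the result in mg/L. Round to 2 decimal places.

e^(−kτ) = e^(−0.02010 × 85.6) = 0.1790
Accumulation ratio R = 1 / (1 − e^(−kτ)) = 1 / (1 − 0.1790) = 1.218
Steady-state peak = C₀ × R = 3.19 × 1.218 = 3.885 mg/L

3.89 mg/L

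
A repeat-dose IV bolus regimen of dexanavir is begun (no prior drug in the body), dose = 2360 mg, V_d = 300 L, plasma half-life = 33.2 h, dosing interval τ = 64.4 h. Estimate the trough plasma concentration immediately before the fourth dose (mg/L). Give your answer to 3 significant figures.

2.72 mg/L

C₀ per dose = Dose / Vd = 2360 / 300 = 7.867 mg/L
k = ln2 / t½ = 0.693147 / 33.2 = 0.02088 h⁻¹
Fraction remaining after one interval: r = e^(−kτ) = e^(−0.02088 × 64.4) = 0.2606
Before dose 4, 3 doses have been given (aged 1τ, 2τ, 3τ).
C_trough = C₀ × (r + r² + … + r^3) = C₀ × r(1−r^3)/(1−r)
        = 7.867 × 0.2606 × (1 − 0.01770) / (1 − 0.2606) = 2.724 mg/L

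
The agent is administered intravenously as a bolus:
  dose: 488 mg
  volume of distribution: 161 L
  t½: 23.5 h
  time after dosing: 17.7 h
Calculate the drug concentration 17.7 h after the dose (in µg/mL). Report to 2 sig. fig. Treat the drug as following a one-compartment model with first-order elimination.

C₀ = Dose / Vd = 488.0 / 161 = 3.031 mg/L
k = ln2 / t½ = 0.693147 / 23.5 = 0.02950 h⁻¹
C = C₀ · e^(−k·t) = 3.031 × e^(−0.02950 × 17.7)
  = 3.031 × 0.5932 = 1.798 mg/L
(1.798 mg/L = 1.798 µg/mL)

1.8 µg/mL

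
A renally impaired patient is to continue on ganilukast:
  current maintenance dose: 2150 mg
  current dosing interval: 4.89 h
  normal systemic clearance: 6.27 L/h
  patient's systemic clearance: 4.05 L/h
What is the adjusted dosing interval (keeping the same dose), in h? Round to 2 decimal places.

7.57 h

To keep the same average steady-state level, dosing rate must scale with clearance.
CL ratio = 4.05 / 6.27 = 0.6459
New interval (same dose) = 4.89 / 0.6459 = 7.571 h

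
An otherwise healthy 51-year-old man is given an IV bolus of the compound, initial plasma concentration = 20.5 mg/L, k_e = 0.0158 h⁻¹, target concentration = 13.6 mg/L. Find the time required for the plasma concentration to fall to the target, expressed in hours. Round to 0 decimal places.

26 h

t = ln(C₀ / C) / k = ln(20.50 / 13.6) / 0.01580
  = ln(1.507) / 0.01580 = 0.4101 / 0.01580 = 25.96 h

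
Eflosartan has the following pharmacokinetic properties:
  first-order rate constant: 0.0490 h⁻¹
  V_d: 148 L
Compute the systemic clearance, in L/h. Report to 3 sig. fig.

CL = k × Vd = 0.0490 × 148 = 7.252 L/h

7.25 L/h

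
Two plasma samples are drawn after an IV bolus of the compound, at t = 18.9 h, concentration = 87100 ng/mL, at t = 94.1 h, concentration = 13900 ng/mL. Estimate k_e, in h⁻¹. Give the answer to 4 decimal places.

0.0244 h⁻¹

k = ln(C₁/C₂) / (t₂ − t₁) = ln(87100/13900) / (94.1 − 18.9)
  = 1.835 / 75.20 = 0.02440 h⁻¹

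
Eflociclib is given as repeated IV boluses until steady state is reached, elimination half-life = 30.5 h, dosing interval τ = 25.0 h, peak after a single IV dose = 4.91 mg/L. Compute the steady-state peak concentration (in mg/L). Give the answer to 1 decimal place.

k = ln2 / t½ = 0.693147 / 30.5 = 0.02273 h⁻¹
e^(−kτ) = e^(−0.02273 × 25.0) = 0.5665
Accumulation ratio R = 1 / (1 − e^(−kτ)) = 1 / (1 − 0.5665) = 2.307
Steady-state peak = C₀ × R = 4.91 × 2.307 = 11.33 mg/L

11.3 mg/L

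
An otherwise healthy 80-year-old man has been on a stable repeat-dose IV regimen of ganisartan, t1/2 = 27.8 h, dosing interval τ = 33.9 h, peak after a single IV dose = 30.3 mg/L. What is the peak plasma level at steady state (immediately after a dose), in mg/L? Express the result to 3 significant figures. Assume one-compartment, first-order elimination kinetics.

k = ln2 / t½ = 0.693147 / 27.8 = 0.02493 h⁻¹
e^(−kτ) = e^(−0.02493 × 33.9) = 0.4295
Accumulation ratio R = 1 / (1 − e^(−kτ)) = 1 / (1 − 0.4295) = 1.753
Steady-state peak = C₀ × R = 30.3 × 1.753 = 53.12 mg/L

53.1 mg/L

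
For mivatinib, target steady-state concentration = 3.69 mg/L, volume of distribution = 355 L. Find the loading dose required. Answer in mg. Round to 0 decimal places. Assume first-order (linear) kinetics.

LD = Css × Vd = 3.69 × 355 = 1310 mg

1310 mg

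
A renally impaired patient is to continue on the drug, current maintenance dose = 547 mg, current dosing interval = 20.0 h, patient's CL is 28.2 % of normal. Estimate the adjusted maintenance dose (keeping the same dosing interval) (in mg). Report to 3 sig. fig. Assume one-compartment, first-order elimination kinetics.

To keep the same average steady-state level, dosing rate must scale with clearance.
CL ratio = 28.2 / 100 = 0.2820
New dose (same interval) = 547 × 0.2820 = 154.3 mg

154 mg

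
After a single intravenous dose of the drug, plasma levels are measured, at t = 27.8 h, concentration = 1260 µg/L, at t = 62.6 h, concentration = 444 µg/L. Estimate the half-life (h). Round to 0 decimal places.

23 h

k = ln(C₁/C₂) / (t₂ − t₁) = ln(1260/444) / (62.6 − 27.8)
  = 1.043 / 34.80 = 0.02997 h⁻¹
t½ = ln2 / k = 0.693147 / 0.02997 = 23.13 h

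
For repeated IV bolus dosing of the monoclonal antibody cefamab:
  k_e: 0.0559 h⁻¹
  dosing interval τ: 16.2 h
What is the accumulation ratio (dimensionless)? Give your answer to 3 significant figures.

1.68

e^(−kτ) = e^(−0.05590 × 16.2) = 0.4043
Accumulation ratio R = 1 / (1 − e^(−kτ)) = 1 / (1 − 0.4043) = 1.679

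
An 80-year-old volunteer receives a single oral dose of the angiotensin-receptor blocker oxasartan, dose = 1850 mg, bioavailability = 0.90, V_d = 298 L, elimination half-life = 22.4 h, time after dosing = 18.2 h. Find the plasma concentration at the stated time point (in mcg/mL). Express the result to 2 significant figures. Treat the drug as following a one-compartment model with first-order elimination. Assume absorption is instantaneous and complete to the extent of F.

Amount reaching circulation = F × Dose = 0.90 × 1850 = 1665 mg
C₀ = F·Dose / Vd = 1665 / 298 = 5.587 mg/L
k = ln2 / t½ = 0.693147 / 22.4 = 0.03094 h⁻¹
C = C₀ · e^(−k·t) = 5.587 × e^(−0.03094 × 18.2)
  = 5.587 × 0.5694 = 3.181 mg/L
(3.181 mg/L = 3.181 mcg/mL)

3.2 mcg/mL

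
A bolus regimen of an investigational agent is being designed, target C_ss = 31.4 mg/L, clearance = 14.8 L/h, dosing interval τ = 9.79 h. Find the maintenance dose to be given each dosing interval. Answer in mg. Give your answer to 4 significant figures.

At steady state, Dose/τ = Css × CL.
Dose = Css × CL × τ = 31.4 × 14.80 × 9.79 = 4550 mg

4550 mg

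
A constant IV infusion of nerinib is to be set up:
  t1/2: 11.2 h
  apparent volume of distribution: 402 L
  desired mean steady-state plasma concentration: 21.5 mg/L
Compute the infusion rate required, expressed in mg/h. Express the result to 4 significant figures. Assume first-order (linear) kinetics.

k = ln2 / t½ = 0.693147 / 11.2 = 0.06189 h⁻¹
CL = k × Vd = 0.06189 × 402 = 24.88 L/h
At steady state, infusion rate R₀ = Css × CL = 21.5 × 24.88 = 534.9 mg/h

534.9 mg/h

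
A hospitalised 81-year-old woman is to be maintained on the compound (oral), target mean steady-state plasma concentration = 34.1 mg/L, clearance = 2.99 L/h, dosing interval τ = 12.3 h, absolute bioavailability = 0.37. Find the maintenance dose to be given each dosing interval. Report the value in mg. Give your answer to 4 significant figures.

3389 mg

At steady state, F × (Dose/τ) = Css × CL.
Dose = Css × CL × τ / F = 34.1 × 2.990 × 12.3 / 0.37 = 3389 mg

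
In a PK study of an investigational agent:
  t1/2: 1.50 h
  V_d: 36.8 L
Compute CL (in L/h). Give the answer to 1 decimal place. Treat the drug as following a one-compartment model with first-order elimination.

17.0 L/h

k = ln2 / t½ = 0.693147 / 1.50 = 0.4621 h⁻¹
CL = k × Vd = 0.4621 × 36.8 = 17.01 L/h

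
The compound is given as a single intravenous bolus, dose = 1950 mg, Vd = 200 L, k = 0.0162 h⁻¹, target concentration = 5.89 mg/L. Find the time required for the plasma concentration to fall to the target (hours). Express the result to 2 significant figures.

C₀ = Dose / Vd = 1950 / 200 = 9.750 mg/L
t = ln(C₀ / C) / k = ln(9.750 / 5.89) / 0.01620
  = ln(1.655) / 0.01620 = 0.5038 / 0.01620 = 31.10 h

31 h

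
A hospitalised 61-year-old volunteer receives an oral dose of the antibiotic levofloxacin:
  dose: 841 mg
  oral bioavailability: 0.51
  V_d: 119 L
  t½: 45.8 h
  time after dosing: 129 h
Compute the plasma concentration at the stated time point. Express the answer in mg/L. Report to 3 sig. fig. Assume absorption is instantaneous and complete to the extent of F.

0.512 mg/L

Amount reaching circulation = F × Dose = 0.51 × 841.0 = 428.9 mg
C₀ = F·Dose / Vd = 428.9 / 119 = 3.604 mg/L
k = ln2 / t½ = 0.693147 / 45.8 = 0.01513 h⁻¹
C = C₀ · e^(−k·t) = 3.604 × e^(−0.01513 × 129)
  = 3.604 × 0.1420 = 0.5118 mg/L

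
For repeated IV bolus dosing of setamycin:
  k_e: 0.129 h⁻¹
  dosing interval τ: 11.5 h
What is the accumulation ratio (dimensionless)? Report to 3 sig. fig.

e^(−kτ) = e^(−0.1290 × 11.5) = 0.2268
Accumulation ratio R = 1 / (1 − e^(−kτ)) = 1 / (1 − 0.2268) = 1.293

1.29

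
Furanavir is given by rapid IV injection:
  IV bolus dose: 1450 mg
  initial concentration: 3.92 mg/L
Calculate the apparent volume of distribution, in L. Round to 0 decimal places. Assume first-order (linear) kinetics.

370 L

Vd = Dose / C₀ = 1450 / 3.92 = 369.9 L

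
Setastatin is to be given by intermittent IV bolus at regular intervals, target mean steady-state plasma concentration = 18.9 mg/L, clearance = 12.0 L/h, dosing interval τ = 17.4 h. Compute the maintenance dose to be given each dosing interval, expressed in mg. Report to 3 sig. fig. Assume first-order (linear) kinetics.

At steady state, Dose/τ = Css × CL.
Dose = Css × CL × τ = 18.9 × 12.00 × 17.4 = 3946 mg

3950 mg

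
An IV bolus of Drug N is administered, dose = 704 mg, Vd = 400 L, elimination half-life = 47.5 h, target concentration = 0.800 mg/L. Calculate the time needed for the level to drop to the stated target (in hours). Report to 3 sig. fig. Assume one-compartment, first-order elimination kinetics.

54.0 h

C₀ = Dose / Vd = 704.0 / 400 = 1.760 mg/L
k = ln2 / t½ = 0.693147 / 47.5 = 0.01459 h⁻¹
t = ln(C₀ / C) / k = ln(1.760 / 0.800) / 0.01459
  = ln(2.200) / 0.01459 = 0.7885 / 0.01459 = 54.04 h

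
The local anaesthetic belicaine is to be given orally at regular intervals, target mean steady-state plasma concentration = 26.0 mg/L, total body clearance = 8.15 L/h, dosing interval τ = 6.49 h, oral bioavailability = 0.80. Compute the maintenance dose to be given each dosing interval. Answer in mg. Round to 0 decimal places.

1719 mg

At steady state, F × (Dose/τ) = Css × CL.
Dose = Css × CL × τ / F = 26.0 × 8.150 × 6.49 / 0.80 = 1719 mg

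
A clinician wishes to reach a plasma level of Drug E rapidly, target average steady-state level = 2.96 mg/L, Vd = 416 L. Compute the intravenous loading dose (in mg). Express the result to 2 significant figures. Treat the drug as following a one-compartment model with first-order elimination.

1200 mg

LD = Css × Vd = 2.96 × 416 = 1231 mg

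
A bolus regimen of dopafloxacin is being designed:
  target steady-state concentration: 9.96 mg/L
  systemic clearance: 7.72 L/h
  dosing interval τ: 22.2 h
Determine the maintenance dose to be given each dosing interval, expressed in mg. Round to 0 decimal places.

1707 mg

At steady state, Dose/τ = Css × CL.
Dose = Css × CL × τ = 9.96 × 7.720 × 22.2 = 1707 mg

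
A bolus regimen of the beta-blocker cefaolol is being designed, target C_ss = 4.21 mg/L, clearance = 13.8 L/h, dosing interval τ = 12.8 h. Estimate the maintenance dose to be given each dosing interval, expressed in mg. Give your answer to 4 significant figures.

743.7 mg

At steady state, Dose/τ = Css × CL.
Dose = Css × CL × τ = 4.21 × 13.80 × 12.8 = 743.7 mg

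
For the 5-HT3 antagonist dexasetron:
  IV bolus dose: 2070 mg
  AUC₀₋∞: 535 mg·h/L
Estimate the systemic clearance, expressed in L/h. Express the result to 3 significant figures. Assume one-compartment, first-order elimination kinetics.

3.87 L/h

CL = Dose / AUC = 2070 / 535 = 3.869 L/h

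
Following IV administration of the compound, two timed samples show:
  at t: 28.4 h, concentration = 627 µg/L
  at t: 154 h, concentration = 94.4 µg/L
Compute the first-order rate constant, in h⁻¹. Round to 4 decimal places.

k = ln(C₁/C₂) / (t₂ − t₁) = ln(627/94.4) / (154 − 28.4)
  = 1.893 / 125.6 = 0.01507 h⁻¹

0.0151 h⁻¹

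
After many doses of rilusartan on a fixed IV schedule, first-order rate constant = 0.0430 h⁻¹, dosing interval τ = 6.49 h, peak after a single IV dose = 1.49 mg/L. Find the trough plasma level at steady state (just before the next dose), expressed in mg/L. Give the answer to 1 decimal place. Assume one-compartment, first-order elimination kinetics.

e^(−kτ) = e^(−0.04300 × 6.49) = 0.7565
Accumulation ratio R = 1 / (1 − e^(−kτ)) = 1 / (1 − 0.7565) = 4.107
Steady-state trough = C₀ × R × e^(−kτ) = 1.49 × 4.107 × 0.7565 = 4.629 mg/L

4.6 mg/L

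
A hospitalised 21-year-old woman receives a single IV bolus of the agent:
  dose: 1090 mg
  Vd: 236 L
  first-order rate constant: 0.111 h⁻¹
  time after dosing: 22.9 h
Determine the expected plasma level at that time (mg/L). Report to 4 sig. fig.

C₀ = Dose / Vd = 1090 / 236 = 4.619 mg/L
C = C₀ · e^(−k·t) = 4.619 × e^(−0.1110 × 22.9)
  = 4.619 × 0.07872 = 0.3636 mg/L

0.3636 mg/L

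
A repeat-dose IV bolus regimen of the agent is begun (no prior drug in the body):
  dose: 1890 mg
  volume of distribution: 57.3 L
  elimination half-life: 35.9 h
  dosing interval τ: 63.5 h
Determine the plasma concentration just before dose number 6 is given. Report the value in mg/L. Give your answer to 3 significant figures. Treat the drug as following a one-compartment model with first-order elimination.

13.7 mg/L

C₀ per dose = Dose / Vd = 1890 / 57.3 = 32.98 mg/L
k = ln2 / t½ = 0.693147 / 35.9 = 0.01931 h⁻¹
Fraction remaining after one interval: r = e^(−kτ) = e^(−0.01931 × 63.5) = 0.2934
Before dose 6, 5 doses have been given (aged 1τ, 2τ, 3τ, 4τ, 5τ).
C_trough = C₀ × (r + r² + … + r^5) = C₀ × r(1−r^5)/(1−r)
        = 32.98 × 0.2934 × (1 − 0.002174) / (1 − 0.2934) = 13.66 mg/L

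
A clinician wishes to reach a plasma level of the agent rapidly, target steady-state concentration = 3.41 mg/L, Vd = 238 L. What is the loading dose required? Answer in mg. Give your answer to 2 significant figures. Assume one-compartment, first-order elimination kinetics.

LD = Css × Vd = 3.41 × 238 = 811.6 mg

810 mg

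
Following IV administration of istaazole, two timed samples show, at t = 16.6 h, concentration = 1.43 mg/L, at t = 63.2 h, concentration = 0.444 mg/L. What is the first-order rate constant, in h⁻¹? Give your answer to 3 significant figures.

0.0251 h⁻¹

k = ln(C₁/C₂) / (t₂ − t₁) = ln(1.43/0.444) / (63.2 − 16.6)
  = 1.170 / 46.60 = 0.02511 h⁻¹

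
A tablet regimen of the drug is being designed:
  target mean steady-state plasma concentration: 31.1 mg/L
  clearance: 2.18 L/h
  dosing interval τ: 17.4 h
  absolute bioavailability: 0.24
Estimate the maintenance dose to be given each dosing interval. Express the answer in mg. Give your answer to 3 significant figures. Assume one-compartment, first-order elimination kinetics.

At steady state, F × (Dose/τ) = Css × CL.
Dose = Css × CL × τ / F = 31.1 × 2.180 × 17.4 / 0.24 = 4915 mg

4920 mg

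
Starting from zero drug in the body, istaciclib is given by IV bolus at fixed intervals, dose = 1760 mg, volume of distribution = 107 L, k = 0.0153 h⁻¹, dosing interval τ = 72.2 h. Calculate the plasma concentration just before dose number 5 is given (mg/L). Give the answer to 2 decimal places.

C₀ per dose = Dose / Vd = 1760 / 107 = 16.45 mg/L
Fraction remaining after one interval: r = e^(−kτ) = e^(−0.01530 × 72.2) = 0.3313
Before dose 5, 4 doses have been given (aged 1τ, 2τ, 3τ, 4τ).
C_trough = C₀ × (r + r² + … + r^4) = C₀ × r(1−r^4)/(1−r)
        = 16.45 × 0.3313 × (1 − 0.01205) / (1 − 0.3313) = 8.052 mg/L

8.05 mg/L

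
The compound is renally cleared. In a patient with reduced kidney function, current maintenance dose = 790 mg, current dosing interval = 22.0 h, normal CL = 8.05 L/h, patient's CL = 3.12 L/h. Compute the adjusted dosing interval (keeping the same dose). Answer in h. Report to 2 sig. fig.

57 h

To keep the same average steady-state level, dosing rate must scale with clearance.
CL ratio = 3.12 / 8.05 = 0.3876
New interval (same dose) = 22.0 / 0.3876 = 56.76 h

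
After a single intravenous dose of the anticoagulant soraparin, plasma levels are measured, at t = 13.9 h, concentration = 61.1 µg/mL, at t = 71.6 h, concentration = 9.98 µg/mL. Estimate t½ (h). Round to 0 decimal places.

k = ln(C₁/C₂) / (t₂ − t₁) = ln(61.1/9.98) / (71.6 − 13.9)
  = 1.812 / 57.70 = 0.03140 h⁻¹
t½ = ln2 / k = 0.693147 / 0.03140 = 22.07 h

22 h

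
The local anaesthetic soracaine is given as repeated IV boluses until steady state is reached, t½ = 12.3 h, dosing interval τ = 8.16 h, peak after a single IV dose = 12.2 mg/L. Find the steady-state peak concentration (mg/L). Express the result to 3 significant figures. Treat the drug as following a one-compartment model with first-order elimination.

k = ln2 / t½ = 0.693147 / 12.3 = 0.05635 h⁻¹
e^(−kτ) = e^(−0.05635 × 8.16) = 0.6314
Accumulation ratio R = 1 / (1 − e^(−kτ)) = 1 / (1 − 0.6314) = 2.713
Steady-state peak = C₀ × R = 12.2 × 2.713 = 33.10 mg/L

33.1 mg/L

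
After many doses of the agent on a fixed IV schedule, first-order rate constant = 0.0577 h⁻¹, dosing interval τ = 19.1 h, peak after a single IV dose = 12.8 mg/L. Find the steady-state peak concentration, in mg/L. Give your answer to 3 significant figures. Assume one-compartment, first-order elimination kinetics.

e^(−kτ) = e^(−0.05770 × 19.1) = 0.3322
Accumulation ratio R = 1 / (1 − e^(−kτ)) = 1 / (1 − 0.3322) = 1.497
Steady-state peak = C₀ × R = 12.8 × 1.497 = 19.16 mg/L

19.2 mg/L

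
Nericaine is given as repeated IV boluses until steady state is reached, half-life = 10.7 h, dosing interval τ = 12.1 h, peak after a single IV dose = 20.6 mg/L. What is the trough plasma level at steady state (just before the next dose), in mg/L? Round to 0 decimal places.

17 mg/L

k = ln2 / t½ = 0.693147 / 10.7 = 0.06478 h⁻¹
e^(−kτ) = e^(−0.06478 × 12.1) = 0.4567
Accumulation ratio R = 1 / (1 − e^(−kτ)) = 1 / (1 − 0.4567) = 1.841
Steady-state trough = C₀ × R × e^(−kτ) = 20.6 × 1.841 × 0.4567 = 17.32 mg/L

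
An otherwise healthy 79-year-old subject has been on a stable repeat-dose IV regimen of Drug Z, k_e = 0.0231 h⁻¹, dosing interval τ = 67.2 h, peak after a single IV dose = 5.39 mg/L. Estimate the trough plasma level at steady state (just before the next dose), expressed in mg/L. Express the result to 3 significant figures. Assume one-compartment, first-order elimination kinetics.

e^(−kτ) = e^(−0.02310 × 67.2) = 0.2118
Accumulation ratio R = 1 / (1 − e^(−kτ)) = 1 / (1 − 0.2118) = 1.269
Steady-state trough = C₀ × R × e^(−kτ) = 5.39 × 1.269 × 0.2118 = 1.449 mg/L

1.45 mg/L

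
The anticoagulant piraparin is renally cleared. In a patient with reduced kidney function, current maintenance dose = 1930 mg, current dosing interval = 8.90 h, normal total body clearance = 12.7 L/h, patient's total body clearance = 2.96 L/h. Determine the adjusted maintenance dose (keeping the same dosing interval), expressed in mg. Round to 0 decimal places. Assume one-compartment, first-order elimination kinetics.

450 mg

To keep the same average steady-state level, dosing rate must scale with clearance.
CL ratio = 2.96 / 12.7 = 0.2331
New dose (same interval) = 1930 × 0.2331 = 449.9 mg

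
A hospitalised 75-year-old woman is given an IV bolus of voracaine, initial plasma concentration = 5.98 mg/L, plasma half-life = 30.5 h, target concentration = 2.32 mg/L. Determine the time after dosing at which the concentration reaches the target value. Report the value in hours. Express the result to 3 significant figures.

k = ln2 / t½ = 0.693147 / 30.5 = 0.02273 h⁻¹
t = ln(C₀ / C) / k = ln(5.980 / 2.32) / 0.02273
  = ln(2.578) / 0.02273 = 0.9470 / 0.02273 = 41.66 h

41.7 h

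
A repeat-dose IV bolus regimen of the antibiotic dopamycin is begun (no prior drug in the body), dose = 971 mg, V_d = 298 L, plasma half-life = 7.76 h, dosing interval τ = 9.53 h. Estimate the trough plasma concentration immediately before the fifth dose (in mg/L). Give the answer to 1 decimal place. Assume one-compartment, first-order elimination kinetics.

C₀ per dose = Dose / Vd = 971 / 298 = 3.258 mg/L
k = ln2 / t½ = 0.693147 / 7.76 = 0.08932 h⁻¹
Fraction remaining after one interval: r = e^(−kτ) = e^(−0.08932 × 9.53) = 0.4269
Before dose 5, 4 doses have been given (aged 1τ, 2τ, 3τ, 4τ).
C_trough = C₀ × (r + r² + … + r^4) = C₀ × r(1−r^4)/(1−r)
        = 3.258 × 0.4269 × (1 − 0.03321) / (1 − 0.4269) = 2.346 mg/L

2.3 mg/L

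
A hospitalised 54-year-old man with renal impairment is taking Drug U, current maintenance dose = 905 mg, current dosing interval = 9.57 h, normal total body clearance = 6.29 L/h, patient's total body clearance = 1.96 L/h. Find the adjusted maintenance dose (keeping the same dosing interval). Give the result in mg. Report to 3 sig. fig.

282 mg

To keep the same average steady-state level, dosing rate must scale with clearance.
CL ratio = 1.96 / 6.29 = 0.3116
New dose (same interval) = 905 × 0.3116 = 282.0 mg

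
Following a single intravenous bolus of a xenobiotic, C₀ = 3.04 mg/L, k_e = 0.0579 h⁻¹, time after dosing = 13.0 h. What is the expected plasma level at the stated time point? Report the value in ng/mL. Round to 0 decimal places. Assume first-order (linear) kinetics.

C = C₀ · e^(−k·t) = 3.040 × e^(−0.05790 × 13.0)
  = 3.040 × 0.4711 = 1.432 mg/L
Convert: 1.432 mg/L × 1000 = 1432 ng/mL

1432 ng/mL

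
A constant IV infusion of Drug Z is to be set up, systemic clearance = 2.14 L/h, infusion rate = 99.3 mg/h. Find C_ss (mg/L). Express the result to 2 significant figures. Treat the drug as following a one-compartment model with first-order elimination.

At steady state Css = R₀ / CL = 99.3 / 2.140 = 46.40 mg/L

46 mg/L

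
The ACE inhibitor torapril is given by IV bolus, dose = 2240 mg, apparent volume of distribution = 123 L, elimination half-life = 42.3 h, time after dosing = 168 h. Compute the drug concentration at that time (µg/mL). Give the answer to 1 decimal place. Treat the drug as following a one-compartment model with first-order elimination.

C₀ = Dose / Vd = 2240 / 123 = 18.21 mg/L
k = ln2 / t½ = 0.693147 / 42.3 = 0.01639 h⁻¹
C = C₀ · e^(−k·t) = 18.21 × e^(−0.01639 × 168)
  = 18.21 × 0.06370 = 1.160 mg/L
(1.160 mg/L = 1.160 µg/mL)

1.2 µg/mL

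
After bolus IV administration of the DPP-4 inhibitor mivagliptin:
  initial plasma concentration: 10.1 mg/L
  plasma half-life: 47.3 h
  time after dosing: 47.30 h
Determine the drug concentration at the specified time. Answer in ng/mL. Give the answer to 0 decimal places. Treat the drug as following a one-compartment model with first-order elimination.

k = ln2 / t½ = 0.693147 / 47.3 = 0.01465 h⁻¹
t / t½ = 47.30 / 47.3 = 1 half-lives
C = C₀ × (1/2)^1 = 10.10 × 0.5000 = 5.050 mg/L
Convert: 5.050 mg/L × 1000 = 5050 ng/mL

5050 ng/mL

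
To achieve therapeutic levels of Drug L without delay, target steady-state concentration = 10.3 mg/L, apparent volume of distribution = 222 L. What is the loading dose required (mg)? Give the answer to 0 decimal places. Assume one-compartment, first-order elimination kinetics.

LD = Css × Vd = 10.3 × 222 = 2287 mg

2287 mg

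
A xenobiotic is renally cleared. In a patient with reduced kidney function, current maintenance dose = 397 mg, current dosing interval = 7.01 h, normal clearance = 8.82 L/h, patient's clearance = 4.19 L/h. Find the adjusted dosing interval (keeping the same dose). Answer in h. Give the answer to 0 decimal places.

To keep the same average steady-state level, dosing rate must scale with clearance.
CL ratio = 4.19 / 8.82 = 0.4751
New interval (same dose) = 7.01 / 0.4751 = 14.75 h

15 h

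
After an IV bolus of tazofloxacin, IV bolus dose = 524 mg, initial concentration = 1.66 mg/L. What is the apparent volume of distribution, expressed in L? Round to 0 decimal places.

316 L

Vd = Dose / C₀ = 524.0 / 1.66 = 315.7 L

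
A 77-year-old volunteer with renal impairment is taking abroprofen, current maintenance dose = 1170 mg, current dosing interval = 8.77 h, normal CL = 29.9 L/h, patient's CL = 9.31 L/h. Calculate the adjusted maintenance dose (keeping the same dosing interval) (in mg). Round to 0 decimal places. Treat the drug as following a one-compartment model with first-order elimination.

364 mg

To keep the same average steady-state level, dosing rate must scale with clearance.
CL ratio = 9.31 / 29.9 = 0.3114
New dose (same interval) = 1170 × 0.3114 = 364.3 mg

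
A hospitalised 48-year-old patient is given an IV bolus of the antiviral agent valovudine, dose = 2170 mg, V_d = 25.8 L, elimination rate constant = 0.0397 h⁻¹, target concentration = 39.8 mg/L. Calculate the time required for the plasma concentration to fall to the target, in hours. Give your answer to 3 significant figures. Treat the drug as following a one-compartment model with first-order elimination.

C₀ = Dose / Vd = 2170 / 25.8 = 84.11 mg/L
t = ln(C₀ / C) / k = ln(84.11 / 39.8) / 0.03970
  = ln(2.113) / 0.03970 = 0.7481 / 0.03970 = 18.84 h

18.8 h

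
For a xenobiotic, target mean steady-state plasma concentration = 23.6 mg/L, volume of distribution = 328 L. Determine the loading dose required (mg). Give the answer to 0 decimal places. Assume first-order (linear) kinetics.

LD = Css × Vd = 23.6 × 328 = 7741 mg

7741 mg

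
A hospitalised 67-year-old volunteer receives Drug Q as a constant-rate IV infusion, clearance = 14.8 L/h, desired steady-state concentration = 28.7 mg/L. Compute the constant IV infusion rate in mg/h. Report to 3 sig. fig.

At steady state, infusion rate R₀ = Css × CL = 28.7 × 14.80 = 424.8 mg/h

425 mg/h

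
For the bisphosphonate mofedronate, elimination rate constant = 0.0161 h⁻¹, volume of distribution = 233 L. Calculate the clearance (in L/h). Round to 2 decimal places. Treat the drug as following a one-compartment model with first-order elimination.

CL = k × Vd = 0.0161 × 233 = 3.751 L/h

3.75 L/h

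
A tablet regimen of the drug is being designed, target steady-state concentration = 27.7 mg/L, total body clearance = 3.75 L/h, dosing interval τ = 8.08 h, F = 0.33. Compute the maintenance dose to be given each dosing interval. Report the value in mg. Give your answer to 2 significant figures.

2500 mg

At steady state, F × (Dose/τ) = Css × CL.
Dose = Css × CL × τ / F = 27.7 × 3.750 × 8.08 / 0.33 = 2543 mg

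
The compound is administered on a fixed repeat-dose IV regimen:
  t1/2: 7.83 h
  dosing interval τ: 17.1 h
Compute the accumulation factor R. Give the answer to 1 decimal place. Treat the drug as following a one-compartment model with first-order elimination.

k = ln2 / t½ = 0.693147 / 7.83 = 0.08852 h⁻¹
e^(−kτ) = e^(−0.08852 × 17.1) = 0.2201
Accumulation ratio R = 1 / (1 − e^(−kτ)) = 1 / (1 − 0.2201) = 1.282

1.3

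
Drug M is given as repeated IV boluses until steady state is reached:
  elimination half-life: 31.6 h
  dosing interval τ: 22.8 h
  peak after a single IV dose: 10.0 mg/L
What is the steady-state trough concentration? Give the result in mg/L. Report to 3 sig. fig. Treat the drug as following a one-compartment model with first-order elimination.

k = ln2 / t½ = 0.693147 / 31.6 = 0.02194 h⁻¹
e^(−kτ) = e^(−0.02194 × 22.8) = 0.6064
Accumulation ratio R = 1 / (1 − e^(−kτ)) = 1 / (1 − 0.6064) = 2.541
Steady-state trough = C₀ × R × e^(−kτ) = 10.0 × 2.541 × 0.6064 = 15.41 mg/L

15.4 mg/L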